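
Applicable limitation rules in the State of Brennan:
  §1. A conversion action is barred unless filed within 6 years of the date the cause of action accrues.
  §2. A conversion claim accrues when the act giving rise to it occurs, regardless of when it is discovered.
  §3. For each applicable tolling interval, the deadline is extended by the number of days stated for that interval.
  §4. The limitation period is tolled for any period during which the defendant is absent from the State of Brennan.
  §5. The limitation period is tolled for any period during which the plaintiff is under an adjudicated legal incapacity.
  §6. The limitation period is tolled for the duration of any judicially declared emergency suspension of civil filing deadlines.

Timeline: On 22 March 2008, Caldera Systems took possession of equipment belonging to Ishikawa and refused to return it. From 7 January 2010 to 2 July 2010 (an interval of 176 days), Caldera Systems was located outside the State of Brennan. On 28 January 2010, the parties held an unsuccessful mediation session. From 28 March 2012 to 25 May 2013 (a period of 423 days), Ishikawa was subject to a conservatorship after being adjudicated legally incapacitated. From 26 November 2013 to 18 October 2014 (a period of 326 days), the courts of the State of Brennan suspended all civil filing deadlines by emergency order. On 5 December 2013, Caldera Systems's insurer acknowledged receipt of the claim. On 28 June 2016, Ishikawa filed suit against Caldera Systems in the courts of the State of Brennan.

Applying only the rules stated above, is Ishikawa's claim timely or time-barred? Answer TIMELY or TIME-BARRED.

TIMELY

The claim accrued on 22 March 2008, when the wrongful act occurred.
Adding the 6 years base period to 22 March 2008 gives a deadline of 22 March 2014, before any tolling.
The period was tolled for 176 days by the defendant's absence from the jurisdiction (7 January 2010 to 2 July 2010), pushing the deadline to 14 September 2014.
The plaintiff's legal incapacity from 28 March 2012 to 25 May 2013 tolled the period for 423 days, extending the deadline to 11 November 2015.
The emergency suspension of filing deadlines from 26 November 2013 to 18 October 2014 tolled the period for 326 days, extending the deadline to 2 October 2016.
None of the other events listed affects the running of the period under the stated rules.
Filing on 28 June 2016 beat the 2 October 2016 deadline — the action is timely.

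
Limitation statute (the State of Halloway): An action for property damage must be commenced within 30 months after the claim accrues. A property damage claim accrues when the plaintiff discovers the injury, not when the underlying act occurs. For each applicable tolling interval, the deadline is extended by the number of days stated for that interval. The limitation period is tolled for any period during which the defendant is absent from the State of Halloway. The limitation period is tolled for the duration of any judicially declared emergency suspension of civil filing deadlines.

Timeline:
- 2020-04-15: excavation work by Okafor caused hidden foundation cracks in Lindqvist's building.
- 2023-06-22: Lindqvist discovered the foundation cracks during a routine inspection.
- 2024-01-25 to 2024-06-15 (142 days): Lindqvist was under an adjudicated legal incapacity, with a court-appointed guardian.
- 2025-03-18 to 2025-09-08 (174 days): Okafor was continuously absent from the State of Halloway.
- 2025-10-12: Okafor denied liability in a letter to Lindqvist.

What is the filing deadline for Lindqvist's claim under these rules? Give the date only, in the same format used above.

2026-06-14

Accrual is tied to discovery, so the period began on 2023-06-22 rather than on 2020-04-15 when the act occurred.
Adding the 30 months base period to 2023-06-22 gives a deadline of 2025-12-22, before any tolling.
Because the defendant's absence from the jurisdiction ran from 2025-03-18 to 2025-09-08, the deadline is extended by 174 days to 2026-06-14.
Although the plaintiff's incapacity ran from 2024-01-25 to 2024-06-15, the stated rules do not make that a tolling event, so it is disregarded.
None of the other events listed affects the running of the period under the stated rules.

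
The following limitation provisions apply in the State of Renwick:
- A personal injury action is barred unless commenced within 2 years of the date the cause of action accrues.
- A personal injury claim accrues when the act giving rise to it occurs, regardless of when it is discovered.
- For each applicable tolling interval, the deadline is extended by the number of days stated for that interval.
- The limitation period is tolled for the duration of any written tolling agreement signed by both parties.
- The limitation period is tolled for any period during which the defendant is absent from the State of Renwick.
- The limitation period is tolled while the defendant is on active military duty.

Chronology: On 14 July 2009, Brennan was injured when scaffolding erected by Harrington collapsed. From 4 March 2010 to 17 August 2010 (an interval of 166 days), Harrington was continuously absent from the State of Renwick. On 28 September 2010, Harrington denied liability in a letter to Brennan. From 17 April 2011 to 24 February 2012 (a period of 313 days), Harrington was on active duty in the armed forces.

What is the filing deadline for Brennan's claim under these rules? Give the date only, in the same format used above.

4 November 2012

The limitation period began to run on 14 July 2009.
Adding the 2 years base period to 14 July 2009 gives a deadline of 14 July 2011, before any tolling.
The defendant's absence from the jurisdiction from 4 March 2010 to 17 August 2010 tolled the period for 166 days, extending the deadline to 27 December 2011.
Because the defendant's active military service ran from 17 April 2011 to 24 February 2012, the deadline is extended by 313 days to 4 November 2012.
Nothing else in the chronology tolls or restarts the period.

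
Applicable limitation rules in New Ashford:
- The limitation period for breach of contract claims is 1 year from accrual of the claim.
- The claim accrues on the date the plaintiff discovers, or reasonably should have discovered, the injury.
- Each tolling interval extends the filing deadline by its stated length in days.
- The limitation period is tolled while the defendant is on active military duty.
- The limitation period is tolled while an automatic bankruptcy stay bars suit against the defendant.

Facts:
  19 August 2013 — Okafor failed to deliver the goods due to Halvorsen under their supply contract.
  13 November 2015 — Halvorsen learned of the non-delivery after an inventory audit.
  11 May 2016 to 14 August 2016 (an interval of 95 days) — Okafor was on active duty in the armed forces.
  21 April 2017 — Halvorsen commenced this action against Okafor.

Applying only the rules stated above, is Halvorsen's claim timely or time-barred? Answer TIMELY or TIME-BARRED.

TIME-BARRED

Accrual is tied to discovery, so the period began on 13 November 2015 rather than on 19 August 2013 when the act occurred.
The untolled deadline — 1 year after 13 November 2015 — is 13 November 2016.
Because the defendant's active military service ran from 11 May 2016 to 14 August 2016, the deadline is extended by 95 days to 16 February 2017.
The 21 April 2017 filing falls after the 16 February 2017 deadline; the claim is time-barred.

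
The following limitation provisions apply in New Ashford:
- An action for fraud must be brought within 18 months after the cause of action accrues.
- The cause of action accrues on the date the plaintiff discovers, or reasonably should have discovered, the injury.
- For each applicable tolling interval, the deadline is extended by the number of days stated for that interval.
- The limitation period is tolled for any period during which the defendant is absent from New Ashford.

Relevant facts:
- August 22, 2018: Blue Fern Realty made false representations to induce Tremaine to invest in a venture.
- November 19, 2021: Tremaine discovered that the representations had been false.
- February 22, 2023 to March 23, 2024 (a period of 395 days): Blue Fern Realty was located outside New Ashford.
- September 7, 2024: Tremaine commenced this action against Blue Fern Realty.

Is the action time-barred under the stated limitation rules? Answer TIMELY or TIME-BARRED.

The claim did not accrue until Tremaine discovered the injury on November 19, 2021; the August 22, 2018 act date does not start the clock under the stated rule.
The untolled deadline — 18 months after November 19, 2021 — is May 19, 2023.
Because the defendant's absence from the jurisdiction ran from February 22, 2023 to March 23, 2024, the deadline is extended by 395 days to June 17, 2024.
Filing on September 7, 2024 missed the June 17, 2024 deadline — the action is time-barred.

TIME-BARRED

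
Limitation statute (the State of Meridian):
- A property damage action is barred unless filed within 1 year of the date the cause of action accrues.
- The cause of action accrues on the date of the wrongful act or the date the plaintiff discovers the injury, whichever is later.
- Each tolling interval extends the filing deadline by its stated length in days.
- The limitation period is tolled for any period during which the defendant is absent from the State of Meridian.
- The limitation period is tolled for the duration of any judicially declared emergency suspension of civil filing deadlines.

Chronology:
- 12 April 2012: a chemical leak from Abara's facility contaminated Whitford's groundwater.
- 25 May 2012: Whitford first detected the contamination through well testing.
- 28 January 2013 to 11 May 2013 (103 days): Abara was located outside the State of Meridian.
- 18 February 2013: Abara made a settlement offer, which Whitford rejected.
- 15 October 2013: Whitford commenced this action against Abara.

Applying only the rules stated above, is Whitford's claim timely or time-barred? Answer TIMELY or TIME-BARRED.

The claim accrued on 25 May 2012 — the later of the 12 April 2012 act and the 25 May 2012 discovery.
Adding the 1 year base period to 25 May 2012 gives a deadline of 25 May 2013, before any tolling.
The defendant's absence from the jurisdiction from 28 January 2013 to 11 May 2013 tolled the period for 103 days, extending the deadline to 5 September 2013.
The other events in the timeline have no effect on the limitation period under the stated rules.
The 15 October 2013 filing falls after the 5 September 2013 deadline; the claim is time-barred.

TIME-BARRED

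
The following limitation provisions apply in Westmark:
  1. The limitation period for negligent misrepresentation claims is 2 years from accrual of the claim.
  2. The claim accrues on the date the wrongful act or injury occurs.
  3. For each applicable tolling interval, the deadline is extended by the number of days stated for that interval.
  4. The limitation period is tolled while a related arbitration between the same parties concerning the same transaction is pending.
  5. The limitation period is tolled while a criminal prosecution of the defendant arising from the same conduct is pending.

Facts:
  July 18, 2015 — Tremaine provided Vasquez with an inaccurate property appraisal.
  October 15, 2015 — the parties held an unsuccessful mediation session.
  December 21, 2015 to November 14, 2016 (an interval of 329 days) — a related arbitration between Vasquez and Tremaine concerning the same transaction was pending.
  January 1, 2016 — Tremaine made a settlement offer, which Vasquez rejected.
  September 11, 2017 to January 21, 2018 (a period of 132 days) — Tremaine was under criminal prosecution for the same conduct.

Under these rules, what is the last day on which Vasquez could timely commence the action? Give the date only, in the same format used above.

The limitation period began to run on July 18, 2015.
2 years from July 18, 2015 is July 18, 2017.
The period was tolled for 329 days by the pending related arbitration (December 21, 2015 to November 14, 2016), pushing the deadline to June 12, 2018.
The pending criminal prosecution from September 11, 2017 to January 21, 2018 tolled the period for 132 days, extending the deadline to October 22, 2018.
The other events in the timeline have no effect on the limitation period under the stated rules.

October 22, 2018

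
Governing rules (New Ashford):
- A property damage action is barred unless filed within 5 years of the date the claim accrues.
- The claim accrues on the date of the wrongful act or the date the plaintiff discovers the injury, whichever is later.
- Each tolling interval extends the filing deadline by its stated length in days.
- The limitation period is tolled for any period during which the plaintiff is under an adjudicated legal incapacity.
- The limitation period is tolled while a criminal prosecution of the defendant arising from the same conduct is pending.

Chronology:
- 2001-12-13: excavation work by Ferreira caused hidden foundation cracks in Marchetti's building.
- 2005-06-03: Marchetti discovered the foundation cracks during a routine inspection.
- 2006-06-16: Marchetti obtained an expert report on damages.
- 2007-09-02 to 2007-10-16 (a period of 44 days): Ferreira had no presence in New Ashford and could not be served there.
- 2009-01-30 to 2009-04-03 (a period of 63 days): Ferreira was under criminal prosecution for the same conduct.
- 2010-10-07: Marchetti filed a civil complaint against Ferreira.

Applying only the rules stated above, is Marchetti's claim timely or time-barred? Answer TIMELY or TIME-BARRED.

Because discovery on 2005-06-03 post-dates the 2001-12-13 act, accrual under the later-of rule falls on 2005-06-03.
5 years from 2005-06-03 is 2010-06-03.
The pending criminal prosecution from 2009-01-30 to 2009-04-03 tolled the period for 63 days, extending the deadline to 2010-08-05.
Although the defendant's absence ran from 2007-09-02 to 2007-10-16, the stated rules do not make that a tolling event, so it is disregarded.
Nothing else in the chronology tolls or restarts the period.
Marchetti filed on 2010-10-07, after the 2010-08-05 deadline, so the action is time-barred.

TIME-BARRED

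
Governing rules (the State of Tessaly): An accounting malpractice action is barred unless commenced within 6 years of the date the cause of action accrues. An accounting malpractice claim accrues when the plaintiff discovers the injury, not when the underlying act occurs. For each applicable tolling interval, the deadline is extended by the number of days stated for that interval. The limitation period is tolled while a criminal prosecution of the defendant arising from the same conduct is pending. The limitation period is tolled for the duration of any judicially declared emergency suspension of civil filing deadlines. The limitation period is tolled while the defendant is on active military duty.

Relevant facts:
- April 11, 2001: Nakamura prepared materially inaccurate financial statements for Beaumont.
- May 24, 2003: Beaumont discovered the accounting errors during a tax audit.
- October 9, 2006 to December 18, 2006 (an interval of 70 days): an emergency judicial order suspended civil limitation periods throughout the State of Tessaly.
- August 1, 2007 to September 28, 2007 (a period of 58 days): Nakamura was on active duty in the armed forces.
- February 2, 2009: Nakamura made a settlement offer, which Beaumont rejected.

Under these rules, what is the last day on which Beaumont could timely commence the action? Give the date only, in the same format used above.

September 29, 2009

Under the discovery rule, the claim accrued on May 24, 2003, when Beaumont discovered the injury — not on the April 11, 2001 date of the underlying act.
6 years from May 24, 2003 is May 24, 2009.
Because the emergency suspension of filing deadlines ran from October 9, 2006 to December 18, 2006, the deadline is extended by 70 days to August 2, 2009.
Because the defendant's active military service ran from August 1, 2007 to September 28, 2007, the deadline is extended by 58 days to September 29, 2009.
The other events in the timeline have no effect on the limitation period under the stated rules.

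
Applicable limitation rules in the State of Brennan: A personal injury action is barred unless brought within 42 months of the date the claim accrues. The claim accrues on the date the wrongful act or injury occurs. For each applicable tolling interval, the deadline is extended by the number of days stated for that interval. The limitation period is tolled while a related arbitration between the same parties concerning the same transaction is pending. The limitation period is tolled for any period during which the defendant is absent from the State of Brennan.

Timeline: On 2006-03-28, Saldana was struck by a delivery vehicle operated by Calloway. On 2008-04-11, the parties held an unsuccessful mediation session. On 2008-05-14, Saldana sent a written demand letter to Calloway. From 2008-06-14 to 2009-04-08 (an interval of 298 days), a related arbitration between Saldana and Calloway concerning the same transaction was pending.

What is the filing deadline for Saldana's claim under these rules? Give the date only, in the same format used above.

The limitation period began to run on 2006-03-28.
42 months from 2006-03-28 is 2009-09-28.
Because the pending related arbitration ran from 2008-06-14 to 2009-04-08, the deadline is extended by 298 days to 2010-07-23.
Nothing else in the chronology tolls or restarts the period.

2010-07-23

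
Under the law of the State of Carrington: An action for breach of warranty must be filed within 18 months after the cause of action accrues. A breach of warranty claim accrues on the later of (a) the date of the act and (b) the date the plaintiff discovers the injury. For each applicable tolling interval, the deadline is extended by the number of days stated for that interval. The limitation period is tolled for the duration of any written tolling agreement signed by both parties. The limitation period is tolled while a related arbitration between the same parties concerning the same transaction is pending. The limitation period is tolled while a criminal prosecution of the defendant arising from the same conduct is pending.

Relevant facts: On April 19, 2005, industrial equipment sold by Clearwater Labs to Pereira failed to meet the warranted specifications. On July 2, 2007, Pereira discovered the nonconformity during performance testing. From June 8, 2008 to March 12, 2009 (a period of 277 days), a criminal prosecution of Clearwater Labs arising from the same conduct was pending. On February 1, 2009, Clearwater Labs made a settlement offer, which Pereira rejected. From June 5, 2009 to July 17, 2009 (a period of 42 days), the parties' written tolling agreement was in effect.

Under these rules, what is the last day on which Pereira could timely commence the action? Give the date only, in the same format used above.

Because discovery on July 2, 2007 post-dates the April 19, 2005 act, accrual under the later-of rule falls on July 2, 2007.
The untolled deadline — 18 months after July 2, 2007 — is January 2, 2009.
The period was tolled for 277 days by the pending criminal prosecution (June 8, 2008 to March 12, 2009), pushing the deadline to October 6, 2009.
Because the written tolling agreement ran from June 5, 2009 to July 17, 2009, the deadline is extended by 42 days to November 17, 2009.
The other events in the timeline have no effect on the limitation period under the stated rules.

November 17, 2009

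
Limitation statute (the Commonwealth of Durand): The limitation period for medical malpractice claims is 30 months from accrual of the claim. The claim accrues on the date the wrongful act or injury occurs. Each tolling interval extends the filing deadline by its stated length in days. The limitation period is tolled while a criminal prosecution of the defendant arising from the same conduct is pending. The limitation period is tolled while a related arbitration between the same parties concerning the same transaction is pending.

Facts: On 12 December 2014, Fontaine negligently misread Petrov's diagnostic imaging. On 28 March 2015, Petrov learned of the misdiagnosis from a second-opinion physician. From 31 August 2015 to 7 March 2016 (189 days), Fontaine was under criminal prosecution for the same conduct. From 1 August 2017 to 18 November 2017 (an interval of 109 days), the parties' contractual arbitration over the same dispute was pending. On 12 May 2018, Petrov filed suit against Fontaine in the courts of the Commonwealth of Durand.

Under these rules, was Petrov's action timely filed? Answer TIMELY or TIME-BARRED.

Accrual is governed by the date of the act, so the period began to run on 12 December 2014; the later discovery on 28 March 2015 is irrelevant under the stated rule.
Adding the 30 months base period to 12 December 2014 gives a deadline of 12 June 2017, before any tolling.
The pending criminal prosecution from 31 August 2015 to 7 March 2016 tolled the period for 189 days, extending the deadline to 18 December 2017.
The period was tolled for 109 days by the pending related arbitration (1 August 2017 to 18 November 2017), pushing the deadline to 6 April 2018.
Filing on 12 May 2018 missed the 6 April 2018 deadline — the action is time-barred.

TIME-BARRED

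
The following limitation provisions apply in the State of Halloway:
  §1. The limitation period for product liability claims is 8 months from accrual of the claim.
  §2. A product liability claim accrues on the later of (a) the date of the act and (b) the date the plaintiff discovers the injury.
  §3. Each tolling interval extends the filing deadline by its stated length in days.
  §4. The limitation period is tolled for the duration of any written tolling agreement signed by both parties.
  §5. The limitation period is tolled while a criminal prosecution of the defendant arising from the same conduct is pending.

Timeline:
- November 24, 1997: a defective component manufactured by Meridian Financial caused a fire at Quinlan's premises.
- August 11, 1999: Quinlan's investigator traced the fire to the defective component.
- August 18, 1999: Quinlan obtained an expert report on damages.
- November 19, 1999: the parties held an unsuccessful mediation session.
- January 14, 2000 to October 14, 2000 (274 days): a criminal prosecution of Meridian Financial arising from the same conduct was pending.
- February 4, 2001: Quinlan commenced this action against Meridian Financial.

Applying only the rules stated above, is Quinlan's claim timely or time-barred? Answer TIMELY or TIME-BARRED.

TIME-BARRED

Because discovery on August 11, 1999 post-dates the November 24, 1997 act, accrual under the later-of rule falls on August 11, 1999.
8 months from August 11, 1999 is April 11, 2000.
The period was tolled for 274 days by the pending criminal prosecution (January 14, 2000 to October 14, 2000), pushing the deadline to January 10, 2001.
None of the other events listed affects the running of the period under the stated rules.
Filing on February 4, 2001 missed the January 10, 2001 deadline — the action is time-barred.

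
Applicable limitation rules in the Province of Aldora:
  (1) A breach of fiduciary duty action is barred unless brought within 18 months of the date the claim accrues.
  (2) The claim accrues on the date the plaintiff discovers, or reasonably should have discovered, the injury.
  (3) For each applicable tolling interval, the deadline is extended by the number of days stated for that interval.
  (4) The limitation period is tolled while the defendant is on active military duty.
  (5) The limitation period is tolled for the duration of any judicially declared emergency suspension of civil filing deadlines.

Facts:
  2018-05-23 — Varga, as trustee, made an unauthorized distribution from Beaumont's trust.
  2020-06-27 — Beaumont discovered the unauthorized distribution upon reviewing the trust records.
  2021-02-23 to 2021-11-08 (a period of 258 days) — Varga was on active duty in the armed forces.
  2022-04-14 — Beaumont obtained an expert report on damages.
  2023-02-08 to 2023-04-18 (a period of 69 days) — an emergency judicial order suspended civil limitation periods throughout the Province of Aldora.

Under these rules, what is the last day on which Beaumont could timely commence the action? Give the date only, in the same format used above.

2022-09-11

Under the discovery rule, the claim accrued on 2020-06-27, when Beaumont discovered the injury — not on the 2018-05-23 date of the underlying act.
The untolled deadline — 18 months after 2020-06-27 — is 2021-12-27.
The defendant's active military service from 2021-02-23 to 2021-11-08 tolled the period for 258 days, extending the deadline to 2022-09-11.
By the time the emergency suspension of filing deadlines began on 2023-02-08, the limitation period had already expired on 2022-09-11; that interval cannot revive it.
Nothing else in the chronology tolls or restarts the period.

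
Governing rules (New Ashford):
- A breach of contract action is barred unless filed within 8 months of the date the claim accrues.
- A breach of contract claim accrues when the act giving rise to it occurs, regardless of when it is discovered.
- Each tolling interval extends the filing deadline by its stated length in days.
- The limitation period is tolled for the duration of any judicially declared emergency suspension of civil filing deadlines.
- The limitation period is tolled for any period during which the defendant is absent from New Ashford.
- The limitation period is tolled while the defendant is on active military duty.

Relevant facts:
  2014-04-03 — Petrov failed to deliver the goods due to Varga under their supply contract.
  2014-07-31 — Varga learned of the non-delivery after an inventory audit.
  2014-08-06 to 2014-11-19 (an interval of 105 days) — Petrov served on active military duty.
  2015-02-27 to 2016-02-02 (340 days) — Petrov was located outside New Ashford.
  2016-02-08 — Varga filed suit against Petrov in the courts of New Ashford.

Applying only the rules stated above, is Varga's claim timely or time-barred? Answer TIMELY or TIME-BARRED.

Accrual is governed by the date of the act, so the period began to run on 2014-04-03; the later discovery on 2014-07-31 is irrelevant under the stated rule.
8 months from 2014-04-03 is 2014-12-03.
The defendant's active military service from 2014-08-06 to 2014-11-19 tolled the period for 105 days, extending the deadline to 2015-03-18.
Because the defendant's absence from the jurisdiction ran from 2015-02-27 to 2016-02-02, the deadline is extended by 340 days to 2016-02-21.
Varga filed on 2016-02-08, before the 2016-02-21 deadline, so the action is timely.

TIMELY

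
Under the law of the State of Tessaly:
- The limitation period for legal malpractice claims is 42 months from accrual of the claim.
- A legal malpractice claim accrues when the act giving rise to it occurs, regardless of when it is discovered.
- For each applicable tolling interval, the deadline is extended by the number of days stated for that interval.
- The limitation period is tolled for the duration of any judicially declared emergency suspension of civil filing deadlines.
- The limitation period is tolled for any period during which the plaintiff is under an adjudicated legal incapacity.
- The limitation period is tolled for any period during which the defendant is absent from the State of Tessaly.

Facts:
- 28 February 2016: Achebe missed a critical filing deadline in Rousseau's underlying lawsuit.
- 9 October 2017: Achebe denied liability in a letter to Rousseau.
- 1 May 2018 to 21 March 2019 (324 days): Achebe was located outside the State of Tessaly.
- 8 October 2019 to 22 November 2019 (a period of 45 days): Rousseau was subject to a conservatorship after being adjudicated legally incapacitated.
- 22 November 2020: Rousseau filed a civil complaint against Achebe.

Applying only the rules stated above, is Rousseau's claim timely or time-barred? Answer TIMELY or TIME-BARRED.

The claim accrued on 28 February 2016, the date of the act.
42 months from 28 February 2016 is 28 August 2019.
Because the defendant's absence from the jurisdiction ran from 1 May 2018 to 21 March 2019, the deadline is extended by 324 days to 17 July 2020.
The period was tolled for 45 days by the plaintiff's legal incapacity (8 October 2019 to 22 November 2019), pushing the deadline to 31 August 2020.
The other events in the timeline have no effect on the limitation period under the stated rules.
Rousseau filed on 22 November 2020, after the 31 August 2020 deadline, so the action is time-barred.

TIME-BARRED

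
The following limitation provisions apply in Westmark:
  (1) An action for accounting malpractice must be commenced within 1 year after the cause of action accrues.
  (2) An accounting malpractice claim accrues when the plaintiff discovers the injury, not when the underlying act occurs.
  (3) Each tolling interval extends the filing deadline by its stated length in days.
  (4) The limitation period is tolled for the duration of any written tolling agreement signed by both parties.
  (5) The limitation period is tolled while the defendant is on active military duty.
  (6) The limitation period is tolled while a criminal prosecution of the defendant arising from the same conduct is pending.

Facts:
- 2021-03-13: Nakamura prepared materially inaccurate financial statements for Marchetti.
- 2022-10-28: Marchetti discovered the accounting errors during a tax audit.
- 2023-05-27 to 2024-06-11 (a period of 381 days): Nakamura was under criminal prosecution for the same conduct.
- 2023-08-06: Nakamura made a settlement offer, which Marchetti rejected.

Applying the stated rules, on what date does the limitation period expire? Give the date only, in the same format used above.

Accrual is tied to discovery, so the period began on 2022-10-28 rather than on 2021-03-13 when the act occurred.
Adding the 1 year base period to 2022-10-28 gives a deadline of 2023-10-28, before any tolling.
The pending criminal prosecution from 2023-05-27 to 2024-06-11 tolled the period for 381 days, extending the deadline to 2024-11-12.
Nothing else in the chronology tolls or restarts the period.

2024-11-12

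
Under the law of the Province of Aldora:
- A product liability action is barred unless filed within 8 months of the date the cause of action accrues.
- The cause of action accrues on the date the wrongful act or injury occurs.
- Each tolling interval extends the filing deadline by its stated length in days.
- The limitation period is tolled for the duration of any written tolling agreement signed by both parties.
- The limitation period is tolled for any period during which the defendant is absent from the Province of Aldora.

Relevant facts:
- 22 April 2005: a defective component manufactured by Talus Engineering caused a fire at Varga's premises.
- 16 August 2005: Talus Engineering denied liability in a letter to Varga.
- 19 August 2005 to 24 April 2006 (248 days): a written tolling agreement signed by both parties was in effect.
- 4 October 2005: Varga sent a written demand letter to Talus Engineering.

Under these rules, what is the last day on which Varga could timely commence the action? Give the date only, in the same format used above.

27 August 2006

The claim accrued on 22 April 2005, when the wrongful act occurred.
8 months from 22 April 2005 is 22 December 2005.
The written tolling agreement from 19 August 2005 to 24 April 2006 tolled the period for 248 days, extending the deadline to 27 August 2006.
None of the other events listed affects the running of the period under the stated rules.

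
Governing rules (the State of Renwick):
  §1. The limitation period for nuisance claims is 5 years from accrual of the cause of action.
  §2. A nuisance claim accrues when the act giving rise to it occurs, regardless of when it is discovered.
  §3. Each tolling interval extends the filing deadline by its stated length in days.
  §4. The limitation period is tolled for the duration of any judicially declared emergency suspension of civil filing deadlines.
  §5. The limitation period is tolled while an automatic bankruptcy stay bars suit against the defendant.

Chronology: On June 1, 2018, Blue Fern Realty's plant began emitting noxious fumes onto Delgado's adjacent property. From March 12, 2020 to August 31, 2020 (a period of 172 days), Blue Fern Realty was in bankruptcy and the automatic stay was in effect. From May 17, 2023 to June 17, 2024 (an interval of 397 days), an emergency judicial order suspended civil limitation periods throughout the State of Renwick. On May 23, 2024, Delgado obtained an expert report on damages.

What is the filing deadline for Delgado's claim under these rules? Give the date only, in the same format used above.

December 21, 2024

The claim accrued on June 1, 2018, when the wrongful act occurred.
5 years from June 1, 2018 is June 1, 2023.
The period was tolled for 172 days by the automatic bankruptcy stay (March 12, 2020 to August 31, 2020), pushing the deadline to November 20, 2023.
Because the emergency suspension of filing deadlines ran from May 17, 2023 to June 17, 2024, the deadline is extended by 397 days to December 21, 2024.
Nothing else in the chronology tolls or restarts the period.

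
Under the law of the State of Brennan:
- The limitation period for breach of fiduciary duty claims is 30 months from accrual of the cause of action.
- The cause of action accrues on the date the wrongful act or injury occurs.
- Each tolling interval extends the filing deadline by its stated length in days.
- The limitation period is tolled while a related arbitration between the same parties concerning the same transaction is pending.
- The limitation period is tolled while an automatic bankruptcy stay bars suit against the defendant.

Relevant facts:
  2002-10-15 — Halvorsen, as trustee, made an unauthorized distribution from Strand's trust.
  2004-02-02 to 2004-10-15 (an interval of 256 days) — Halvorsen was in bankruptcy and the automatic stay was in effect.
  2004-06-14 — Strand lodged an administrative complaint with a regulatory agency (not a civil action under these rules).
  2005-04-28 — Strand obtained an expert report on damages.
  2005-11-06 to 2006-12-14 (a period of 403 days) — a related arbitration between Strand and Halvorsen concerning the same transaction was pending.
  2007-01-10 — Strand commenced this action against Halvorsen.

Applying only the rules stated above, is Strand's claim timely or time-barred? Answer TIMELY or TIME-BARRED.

The cause of action accrued on 2002-10-15, the date of the act.
The untolled deadline — 30 months after 2002-10-15 — is 2005-04-15.
The period was tolled for 256 days by the automatic bankruptcy stay (2004-02-02 to 2004-10-15), pushing the deadline to 2005-12-27.
The period was tolled for 403 days by the pending related arbitration (2005-11-06 to 2006-12-14), pushing the deadline to 2007-02-03.
The other events in the timeline have no effect on the limitation period under the stated rules.
Filing on 2007-01-10 beat the 2007-02-03 deadline — the action is timely.

TIMELY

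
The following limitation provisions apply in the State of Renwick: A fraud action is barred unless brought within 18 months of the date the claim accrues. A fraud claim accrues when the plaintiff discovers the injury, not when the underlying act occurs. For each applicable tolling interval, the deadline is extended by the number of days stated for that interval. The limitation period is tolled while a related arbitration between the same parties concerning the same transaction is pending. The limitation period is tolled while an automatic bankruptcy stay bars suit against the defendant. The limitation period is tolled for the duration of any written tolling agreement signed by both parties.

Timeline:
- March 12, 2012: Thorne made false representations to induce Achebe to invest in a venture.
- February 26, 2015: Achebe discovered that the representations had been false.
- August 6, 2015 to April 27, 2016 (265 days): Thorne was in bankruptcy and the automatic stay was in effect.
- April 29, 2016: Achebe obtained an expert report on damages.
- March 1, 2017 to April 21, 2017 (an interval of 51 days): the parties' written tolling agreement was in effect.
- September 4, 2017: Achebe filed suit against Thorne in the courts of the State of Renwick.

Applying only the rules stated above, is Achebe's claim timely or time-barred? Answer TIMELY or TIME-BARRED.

The claim did not accrue until Achebe discovered the injury on February 26, 2015; the March 12, 2012 act date does not start the clock under the stated rule.
Adding the 18 months base period to February 26, 2015 gives a deadline of August 26, 2016, before any tolling.
Because the automatic bankruptcy stay ran from August 6, 2015 to April 27, 2016, the deadline is extended by 265 days to May 18, 2017.
The written tolling agreement from March 1, 2017 to April 21, 2017 tolled the period for 51 days, extending the deadline to July 8, 2017.
Nothing else in the chronology tolls or restarts the period.
The September 4, 2017 filing falls after the July 8, 2017 deadline; the claim is time-barred.

TIME-BARRED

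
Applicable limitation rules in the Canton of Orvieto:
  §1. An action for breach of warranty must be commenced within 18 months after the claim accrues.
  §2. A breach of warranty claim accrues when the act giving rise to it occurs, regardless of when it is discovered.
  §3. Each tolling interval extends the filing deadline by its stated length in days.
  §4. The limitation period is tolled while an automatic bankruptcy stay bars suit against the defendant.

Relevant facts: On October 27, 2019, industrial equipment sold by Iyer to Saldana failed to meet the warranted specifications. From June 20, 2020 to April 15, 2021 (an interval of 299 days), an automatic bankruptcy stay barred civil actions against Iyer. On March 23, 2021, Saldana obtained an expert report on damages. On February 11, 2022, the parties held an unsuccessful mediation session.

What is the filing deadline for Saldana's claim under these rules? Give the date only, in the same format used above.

February 20, 2022

The claim accrued on October 27, 2019, the date of the act.
18 months from October 27, 2019 is April 27, 2021.
The period was tolled for 299 days by the automatic bankruptcy stay (June 20, 2020 to April 15, 2021), pushing the deadline to February 20, 2022.
None of the other events listed affects the running of the period under the stated rules.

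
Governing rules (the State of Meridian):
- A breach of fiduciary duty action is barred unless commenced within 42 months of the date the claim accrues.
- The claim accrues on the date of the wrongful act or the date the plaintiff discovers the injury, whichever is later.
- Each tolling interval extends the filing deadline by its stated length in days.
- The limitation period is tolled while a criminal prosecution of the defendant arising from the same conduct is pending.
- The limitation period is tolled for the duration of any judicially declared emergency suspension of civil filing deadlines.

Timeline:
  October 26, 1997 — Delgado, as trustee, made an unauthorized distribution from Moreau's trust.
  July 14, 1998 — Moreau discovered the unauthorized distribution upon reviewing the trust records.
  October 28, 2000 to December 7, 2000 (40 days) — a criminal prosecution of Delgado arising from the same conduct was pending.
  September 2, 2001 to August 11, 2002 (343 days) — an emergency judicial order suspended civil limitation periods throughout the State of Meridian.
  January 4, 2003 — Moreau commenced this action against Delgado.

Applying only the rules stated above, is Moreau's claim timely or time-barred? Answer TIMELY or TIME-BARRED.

TIMELY

Because discovery on July 14, 1998 post-dates the October 26, 1997 act, accrual under the later-of rule falls on July 14, 1998.
The untolled deadline — 42 months after July 14, 1998 — is January 14, 2002.
Because the pending criminal prosecution ran from October 28, 2000 to December 7, 2000, the deadline is extended by 40 days to February 23, 2002.
The emergency suspension of filing deadlines from September 2, 2001 to August 11, 2002 tolled the period for 343 days, extending the deadline to February 1, 2003.
The January 4, 2003 filing precedes the February 1, 2003 deadline; the claim is timely.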